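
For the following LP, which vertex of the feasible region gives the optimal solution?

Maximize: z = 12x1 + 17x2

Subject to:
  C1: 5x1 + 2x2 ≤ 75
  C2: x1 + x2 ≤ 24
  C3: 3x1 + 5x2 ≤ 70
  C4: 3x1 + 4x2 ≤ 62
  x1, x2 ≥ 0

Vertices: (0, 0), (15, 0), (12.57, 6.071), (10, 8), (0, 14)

Evaluate the objective at each vertex of the feasible region:
  z(0, 0) = 0
  z(15, 0) = 180
  z(12.57, 6.071) = 254.1
  z(10, 8) = 256  ←
  z(0, 14) = 238
The maximum is at x1 = 10, x2 = 8.

(10, 8)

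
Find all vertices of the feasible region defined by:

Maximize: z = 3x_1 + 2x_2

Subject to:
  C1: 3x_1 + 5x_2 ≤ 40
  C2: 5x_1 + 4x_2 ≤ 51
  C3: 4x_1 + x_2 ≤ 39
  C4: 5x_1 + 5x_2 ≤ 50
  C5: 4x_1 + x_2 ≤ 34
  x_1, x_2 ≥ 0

(0, 0), (8.5, 0), (8, 2), (5, 5), (0, 8)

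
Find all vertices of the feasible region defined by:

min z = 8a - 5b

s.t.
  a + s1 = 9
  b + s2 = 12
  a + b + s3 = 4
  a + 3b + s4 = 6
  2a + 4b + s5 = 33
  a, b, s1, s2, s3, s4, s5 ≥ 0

(0, 0), (4, 0), (3, 1), (0, 2)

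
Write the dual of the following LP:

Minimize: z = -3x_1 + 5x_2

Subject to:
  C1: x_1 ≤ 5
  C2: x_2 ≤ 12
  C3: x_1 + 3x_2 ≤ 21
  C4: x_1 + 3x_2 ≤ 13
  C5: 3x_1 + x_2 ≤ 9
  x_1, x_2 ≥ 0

Primal min cᵀx s.t. Ax ≤ b, x ≥ 0  →  Dual max −bᵀy s.t. Aᵀy ≥ −c, y ≥ 0.

Maximize: z = -5y1 - 12y2 - 21y3 - 13y4 - 9y5

Subject to:
  y1 + y3 + y4 + 3y5 ≥ 3
  y2 + 3y3 + 3y4 + y5 ≥ -5
  y1, y2, y3, y4, y5 ≥ 0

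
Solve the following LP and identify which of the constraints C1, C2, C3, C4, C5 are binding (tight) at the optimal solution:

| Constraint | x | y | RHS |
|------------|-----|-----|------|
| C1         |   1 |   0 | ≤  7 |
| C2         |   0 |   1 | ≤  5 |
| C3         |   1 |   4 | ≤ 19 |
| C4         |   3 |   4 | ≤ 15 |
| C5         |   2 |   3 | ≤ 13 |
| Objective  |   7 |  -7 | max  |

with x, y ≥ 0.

At x = 5, y = 0, compute slack b - a·x for each constraint:
  C1: 7 − 5 = 2  (slack)
  C2: 5 − 0 = 5  (slack)
  C3: 19 − 5 = 14  (slack)
  C4: 15 − 15 = 0  (binding)
  C5: 13 − 10 = 3  (slack)

Optimal: x = 5, y = 0
Binding: C4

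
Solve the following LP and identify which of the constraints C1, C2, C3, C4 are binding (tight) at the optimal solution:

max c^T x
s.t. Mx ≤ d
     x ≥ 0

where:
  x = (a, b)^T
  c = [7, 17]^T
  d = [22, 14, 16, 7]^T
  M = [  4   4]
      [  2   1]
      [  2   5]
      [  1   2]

At a = 3, b = 2, compute slack b - a·x for each constraint:
  C1: 22 − 20 = 2  (slack)
  C2: 14 − 8 = 6  (slack)
  C3: 16 − 16 = 0  (binding)
  C4: 7 − 7 = 0  (binding)

Optimal: a = 3, b = 2
Binding: C3, C4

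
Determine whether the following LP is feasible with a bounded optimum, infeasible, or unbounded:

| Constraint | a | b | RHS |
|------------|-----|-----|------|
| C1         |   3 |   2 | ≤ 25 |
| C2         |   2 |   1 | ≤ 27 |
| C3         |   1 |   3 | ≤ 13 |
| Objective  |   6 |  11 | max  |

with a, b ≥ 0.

Feasible with a bounded optimal solution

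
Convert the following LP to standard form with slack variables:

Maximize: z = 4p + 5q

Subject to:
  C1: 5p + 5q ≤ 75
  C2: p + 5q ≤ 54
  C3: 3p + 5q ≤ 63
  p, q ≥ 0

max z = 4p + 5q

s.t.
  5p + 5q + s1 = 75
  p + 5q + s2 = 54
  3p + 5q + s3 = 63
  p, q, s1, s2, s3 ≥ 0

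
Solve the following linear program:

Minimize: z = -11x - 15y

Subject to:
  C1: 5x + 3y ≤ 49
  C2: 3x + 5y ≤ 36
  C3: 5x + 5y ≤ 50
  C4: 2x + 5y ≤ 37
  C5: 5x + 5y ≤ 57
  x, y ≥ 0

Evaluate the objective at each vertex of the feasible region:
  z(0, 0) = 0
  z(9.8, 0) = -107.8
  z(9.5, 0.5) = -112
  z(7, 3) = -122  ←
  z(0, 7.2) = -108
The minimum is at x = 7, y = 3.

x = 7, y = 3, z = -122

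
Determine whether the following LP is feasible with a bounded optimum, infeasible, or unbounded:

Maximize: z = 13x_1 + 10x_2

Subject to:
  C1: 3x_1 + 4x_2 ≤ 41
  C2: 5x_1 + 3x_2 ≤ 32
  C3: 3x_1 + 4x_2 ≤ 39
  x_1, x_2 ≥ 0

Feasible with a bounded optimal solution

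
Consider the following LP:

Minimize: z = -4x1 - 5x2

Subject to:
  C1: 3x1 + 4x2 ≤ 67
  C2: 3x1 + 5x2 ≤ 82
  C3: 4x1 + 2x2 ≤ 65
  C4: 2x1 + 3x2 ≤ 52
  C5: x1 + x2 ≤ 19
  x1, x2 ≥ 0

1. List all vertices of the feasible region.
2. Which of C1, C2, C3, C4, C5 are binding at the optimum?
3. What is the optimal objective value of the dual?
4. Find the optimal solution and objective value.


1. (0, 0), (16.25, 0), (13.5, 5.5), (9, 10), (2.333, 15), (0, 16.4)
2. C1, C5
3. -86
4. x1 = 9, x2 = 10, z = -86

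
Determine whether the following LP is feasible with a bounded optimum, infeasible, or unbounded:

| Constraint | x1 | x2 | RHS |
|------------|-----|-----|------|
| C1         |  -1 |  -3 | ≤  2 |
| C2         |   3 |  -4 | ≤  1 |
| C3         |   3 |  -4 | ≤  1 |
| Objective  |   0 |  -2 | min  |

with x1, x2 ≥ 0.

Unbounded (objective can decrease without bound)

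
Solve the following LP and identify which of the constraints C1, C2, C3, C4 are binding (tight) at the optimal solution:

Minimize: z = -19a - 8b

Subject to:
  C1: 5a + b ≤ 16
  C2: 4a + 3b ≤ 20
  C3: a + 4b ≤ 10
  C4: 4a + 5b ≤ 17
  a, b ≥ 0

At a = 3, b = 1, compute slack b - a·x for each constraint:
  C1: 16 − 16 = 0  (binding)
  C2: 20 − 15 = 5  (slack)
  C3: 10 − 7 = 3  (slack)
  C4: 17 − 17 = 0  (binding)

Optimal: a = 3, b = 1
Binding: C1, C4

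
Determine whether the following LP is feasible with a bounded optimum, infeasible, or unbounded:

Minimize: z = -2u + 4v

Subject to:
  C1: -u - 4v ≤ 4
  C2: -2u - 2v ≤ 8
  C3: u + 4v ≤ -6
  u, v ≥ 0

Infeasible (no feasible solution exists)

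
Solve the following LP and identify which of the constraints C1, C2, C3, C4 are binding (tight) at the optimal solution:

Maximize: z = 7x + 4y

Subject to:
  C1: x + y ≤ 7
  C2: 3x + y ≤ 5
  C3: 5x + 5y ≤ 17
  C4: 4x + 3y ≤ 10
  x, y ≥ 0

At x = 1, y = 2, compute slack b - a·x for each constraint:
  C1: 7 − 3 = 4  (slack)
  C2: 5 − 5 = 0  (binding)
  C3: 17 − 15 = 2  (slack)
  C4: 10 − 10 = 0  (binding)

Optimal: x = 1, y = 2
Binding: C2, C4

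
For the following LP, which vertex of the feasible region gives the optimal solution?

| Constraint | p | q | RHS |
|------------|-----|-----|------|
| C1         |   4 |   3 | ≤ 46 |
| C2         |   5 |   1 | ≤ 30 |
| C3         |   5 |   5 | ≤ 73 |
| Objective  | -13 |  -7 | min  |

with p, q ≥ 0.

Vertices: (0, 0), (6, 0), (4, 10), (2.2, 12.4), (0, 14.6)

Evaluate the objective at each vertex of the feasible region:
  z(0, 0) = 0
  z(6, 0) = -78
  z(4, 10) = -122  ←
  z(2.2, 12.4) = -115.4
  z(0, 14.6) = -102.2
The minimum is at p = 4, q = 10.

(4, 10)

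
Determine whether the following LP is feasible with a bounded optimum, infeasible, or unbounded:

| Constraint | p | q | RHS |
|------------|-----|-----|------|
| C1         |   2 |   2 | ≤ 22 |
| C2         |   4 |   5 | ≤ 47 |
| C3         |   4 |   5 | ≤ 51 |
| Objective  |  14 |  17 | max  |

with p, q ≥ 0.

Feasible with a bounded optimal solution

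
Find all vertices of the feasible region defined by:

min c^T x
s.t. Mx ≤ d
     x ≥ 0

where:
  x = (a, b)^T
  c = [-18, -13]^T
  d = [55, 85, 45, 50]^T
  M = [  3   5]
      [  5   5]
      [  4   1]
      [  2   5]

(0, 0), (11.25, 0), (10, 5), (5, 8), (0, 10)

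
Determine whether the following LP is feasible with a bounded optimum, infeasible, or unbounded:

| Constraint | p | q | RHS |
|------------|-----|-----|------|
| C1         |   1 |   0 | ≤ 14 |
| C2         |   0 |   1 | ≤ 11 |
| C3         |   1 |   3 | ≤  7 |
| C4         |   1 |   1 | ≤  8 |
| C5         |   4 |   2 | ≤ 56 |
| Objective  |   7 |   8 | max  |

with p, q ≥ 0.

Feasible with a bounded optimal solution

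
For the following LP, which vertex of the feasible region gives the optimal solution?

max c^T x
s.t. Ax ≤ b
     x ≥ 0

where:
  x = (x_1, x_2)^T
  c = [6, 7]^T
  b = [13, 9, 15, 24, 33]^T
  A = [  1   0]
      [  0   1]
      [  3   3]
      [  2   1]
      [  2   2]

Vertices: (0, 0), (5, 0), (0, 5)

Evaluate the objective at each vertex of the feasible region:
  z(0, 0) = 0
  z(5, 0) = 30
  z(0, 5) = 35  ←
The maximum is at x_1 = 0, x_2 = 5.

(0, 5)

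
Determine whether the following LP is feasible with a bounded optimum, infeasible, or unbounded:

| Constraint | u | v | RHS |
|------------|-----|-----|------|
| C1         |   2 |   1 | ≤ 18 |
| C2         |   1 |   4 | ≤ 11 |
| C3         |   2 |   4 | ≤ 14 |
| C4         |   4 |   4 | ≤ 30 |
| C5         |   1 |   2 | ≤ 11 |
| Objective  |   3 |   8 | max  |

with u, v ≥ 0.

Feasible with a bounded optimal solution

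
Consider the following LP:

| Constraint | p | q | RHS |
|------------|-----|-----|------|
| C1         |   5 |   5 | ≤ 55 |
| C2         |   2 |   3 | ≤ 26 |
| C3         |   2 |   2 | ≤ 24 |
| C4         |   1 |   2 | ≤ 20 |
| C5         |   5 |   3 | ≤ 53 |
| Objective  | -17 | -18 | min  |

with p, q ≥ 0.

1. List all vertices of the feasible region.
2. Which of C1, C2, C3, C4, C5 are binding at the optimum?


1. (0, 0), (10.6, 0), (10, 1), (7, 4), (0, 8.667)
2. C1, C2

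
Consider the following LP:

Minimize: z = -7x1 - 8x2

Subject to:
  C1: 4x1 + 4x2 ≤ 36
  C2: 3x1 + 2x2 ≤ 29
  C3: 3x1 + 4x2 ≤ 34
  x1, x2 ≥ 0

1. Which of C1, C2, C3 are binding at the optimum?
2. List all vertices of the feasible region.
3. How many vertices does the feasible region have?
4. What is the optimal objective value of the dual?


1. C1, C3
2. (0, 0), (9, 0), (2, 7), (0, 8.5)
3. 4
4. -70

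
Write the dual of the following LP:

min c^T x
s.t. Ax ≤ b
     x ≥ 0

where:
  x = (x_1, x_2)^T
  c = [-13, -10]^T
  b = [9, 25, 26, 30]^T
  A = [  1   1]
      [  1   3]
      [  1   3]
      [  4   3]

Primal min cᵀx s.t. Ax ≤ b, x ≥ 0  →  Dual max −bᵀy s.t. Aᵀy ≥ −c, y ≥ 0.

Maximize: z = -9y1 - 25y2 - 26y3 - 30y4

Subject to:
  y1 + y2 + y3 + 4y4 ≥ 13
  y1 + 3y2 + 3y3 + 3y4 ≥ 10
  y1, y2, y3, y4 ≥ 0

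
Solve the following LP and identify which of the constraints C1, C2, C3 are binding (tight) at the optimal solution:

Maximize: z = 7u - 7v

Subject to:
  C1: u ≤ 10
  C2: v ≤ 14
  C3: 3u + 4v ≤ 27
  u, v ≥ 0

At u = 9, v = 0, compute slack b - a·x for each constraint:
  C1: 10 − 9 = 1  (slack)
  C2: 14 − 0 = 14  (slack)
  C3: 27 − 27 = 0  (binding)

Optimal: u = 9, v = 0
Binding: C3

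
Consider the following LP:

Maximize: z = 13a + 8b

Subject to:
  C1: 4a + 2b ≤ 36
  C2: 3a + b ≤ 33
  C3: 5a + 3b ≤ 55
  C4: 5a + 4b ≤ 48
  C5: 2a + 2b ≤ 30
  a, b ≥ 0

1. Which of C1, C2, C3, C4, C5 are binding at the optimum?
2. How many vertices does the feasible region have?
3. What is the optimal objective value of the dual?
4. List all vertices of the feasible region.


1. C1, C4
2. 4
3. 120
4. (0, 0), (9, 0), (8, 2), (0, 12)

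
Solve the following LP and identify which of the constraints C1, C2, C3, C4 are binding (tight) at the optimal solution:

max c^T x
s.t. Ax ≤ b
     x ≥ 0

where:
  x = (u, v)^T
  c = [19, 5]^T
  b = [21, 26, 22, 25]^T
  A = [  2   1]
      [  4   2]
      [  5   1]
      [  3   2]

At u = 3, v = 7, compute slack b - a·x for each constraint:
  C1: 21 − 13 = 8  (slack)
  C2: 26 − 26 = 0  (binding)
  C3: 22 − 22 = 0  (binding)
  C4: 25 − 23 = 2  (slack)

Optimal: u = 3, v = 7
Binding: C2, C3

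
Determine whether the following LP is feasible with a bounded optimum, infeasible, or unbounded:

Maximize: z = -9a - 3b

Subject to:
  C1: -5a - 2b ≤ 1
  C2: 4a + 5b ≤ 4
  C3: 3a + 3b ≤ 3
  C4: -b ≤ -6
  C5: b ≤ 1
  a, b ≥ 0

Infeasible (no feasible solution exists)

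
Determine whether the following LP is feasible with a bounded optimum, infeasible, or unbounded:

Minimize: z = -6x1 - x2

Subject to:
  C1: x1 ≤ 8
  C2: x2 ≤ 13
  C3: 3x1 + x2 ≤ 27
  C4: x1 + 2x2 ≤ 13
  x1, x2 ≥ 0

Feasible with a bounded optimal solution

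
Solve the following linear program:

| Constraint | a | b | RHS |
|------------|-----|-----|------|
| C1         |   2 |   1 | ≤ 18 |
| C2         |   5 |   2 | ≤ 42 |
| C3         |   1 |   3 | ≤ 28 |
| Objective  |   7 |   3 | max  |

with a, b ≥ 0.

Evaluate the objective at each vertex of the feasible region:
  z(0, 0) = 0
  z(8.4, 0) = 58.8
  z(6, 6) = 60  ←
  z(5.2, 7.6) = 59.2
  z(0, 9.333) = 28
The maximum is at a = 6, b = 6.

a = 6, b = 6, z = 60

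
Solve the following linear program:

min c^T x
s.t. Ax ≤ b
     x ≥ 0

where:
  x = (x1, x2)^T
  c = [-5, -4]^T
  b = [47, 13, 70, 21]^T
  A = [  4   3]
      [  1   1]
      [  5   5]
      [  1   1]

Evaluate the objective at each vertex of the feasible region:
  z(0, 0) = 0
  z(11.75, 0) = -58.75
  z(8, 5) = -60  ←
  z(0, 13) = -52
The minimum is at x1 = 8, x2 = 5.

x1 = 8, x2 = 5, z = -60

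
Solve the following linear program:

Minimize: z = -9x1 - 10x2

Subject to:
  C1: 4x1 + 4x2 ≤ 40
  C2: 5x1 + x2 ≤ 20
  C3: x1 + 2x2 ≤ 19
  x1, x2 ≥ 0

Evaluate the objective at each vertex of the feasible region:
  z(0, 0) = 0
  z(4, 0) = -36
  z(2.5, 7.5) = -97.5
  z(1, 9) = -99  ←
  z(0, 9.5) = -95
The minimum is at x1 = 1, x2 = 9.

x1 = 1, x2 = 9, z = -99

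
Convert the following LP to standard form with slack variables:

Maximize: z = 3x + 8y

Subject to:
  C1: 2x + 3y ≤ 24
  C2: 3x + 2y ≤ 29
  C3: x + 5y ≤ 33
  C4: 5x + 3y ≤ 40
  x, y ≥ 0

max z = 3x + 8y

s.t.
  2x + 3y + s1 = 24
  3x + 2y + s2 = 29
  x + 5y + s3 = 33
  5x + 3y + s4 = 40
  x, y, s1, s2, s3, s4 ≥ 0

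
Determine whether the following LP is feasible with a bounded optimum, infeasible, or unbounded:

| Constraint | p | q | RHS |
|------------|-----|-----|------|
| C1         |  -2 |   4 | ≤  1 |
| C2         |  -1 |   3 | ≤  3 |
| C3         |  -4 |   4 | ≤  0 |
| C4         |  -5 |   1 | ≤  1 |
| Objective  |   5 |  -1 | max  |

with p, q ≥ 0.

Unbounded (objective can increase without bound)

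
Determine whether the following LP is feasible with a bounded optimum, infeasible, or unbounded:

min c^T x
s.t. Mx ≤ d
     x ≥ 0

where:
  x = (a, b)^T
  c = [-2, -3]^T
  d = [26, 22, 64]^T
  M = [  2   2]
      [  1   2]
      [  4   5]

Feasible with a bounded optimal solution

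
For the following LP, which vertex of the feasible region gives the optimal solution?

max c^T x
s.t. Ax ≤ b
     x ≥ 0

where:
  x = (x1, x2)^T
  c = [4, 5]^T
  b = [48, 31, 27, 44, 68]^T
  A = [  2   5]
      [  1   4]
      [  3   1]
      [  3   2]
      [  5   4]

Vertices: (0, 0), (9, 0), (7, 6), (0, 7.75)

Evaluate the objective at each vertex of the feasible region:
  z(0, 0) = 0
  z(9, 0) = 36
  z(7, 6) = 58  ←
  z(0, 7.75) = 38.75
The maximum is at x1 = 7, x2 = 6.

(7, 6)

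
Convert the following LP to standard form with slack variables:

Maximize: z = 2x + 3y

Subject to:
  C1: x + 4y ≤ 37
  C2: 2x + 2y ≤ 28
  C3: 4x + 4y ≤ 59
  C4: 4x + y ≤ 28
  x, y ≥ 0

max z = 2x + 3y

s.t.
  x + 4y + s1 = 37
  2x + 2y + s2 = 28
  4x + 4y + s3 = 59
  4x + y + s4 = 28
  x, y, s1, s2, s3, s4 ≥ 0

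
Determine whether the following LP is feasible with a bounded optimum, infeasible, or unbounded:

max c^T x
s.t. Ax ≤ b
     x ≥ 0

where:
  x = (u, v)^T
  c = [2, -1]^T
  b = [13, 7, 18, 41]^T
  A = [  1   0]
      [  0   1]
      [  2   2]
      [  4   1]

Feasible with a bounded optimal solution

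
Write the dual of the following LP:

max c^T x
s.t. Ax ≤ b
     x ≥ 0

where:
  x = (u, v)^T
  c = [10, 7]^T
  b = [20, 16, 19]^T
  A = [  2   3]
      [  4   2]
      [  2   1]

Primal max cᵀx s.t. Ax ≤ b, x ≥ 0  →  Dual min bᵀy s.t. Aᵀy ≥ c, y ≥ 0.

Minimize: z = 20y1 + 16y2 + 19y3

Subject to:
  2y1 + 4y2 + 2y3 ≥ 10
  3y1 + 2y2 + y3 ≥ 7
  y1, y2, y3 ≥ 0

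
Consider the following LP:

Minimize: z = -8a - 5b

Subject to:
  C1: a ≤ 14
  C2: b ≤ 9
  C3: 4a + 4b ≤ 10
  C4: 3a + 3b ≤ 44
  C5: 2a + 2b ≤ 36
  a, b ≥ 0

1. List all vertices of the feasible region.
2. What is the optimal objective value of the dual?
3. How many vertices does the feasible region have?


1. (0, 0), (2.5, 0), (0, 2.5)
2. -20
3. 3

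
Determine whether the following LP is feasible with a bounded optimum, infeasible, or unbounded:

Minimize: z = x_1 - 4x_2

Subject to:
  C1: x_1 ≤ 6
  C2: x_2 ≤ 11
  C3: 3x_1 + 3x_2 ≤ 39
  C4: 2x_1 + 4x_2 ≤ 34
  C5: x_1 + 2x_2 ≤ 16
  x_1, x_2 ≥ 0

Feasible with a bounded optimal solution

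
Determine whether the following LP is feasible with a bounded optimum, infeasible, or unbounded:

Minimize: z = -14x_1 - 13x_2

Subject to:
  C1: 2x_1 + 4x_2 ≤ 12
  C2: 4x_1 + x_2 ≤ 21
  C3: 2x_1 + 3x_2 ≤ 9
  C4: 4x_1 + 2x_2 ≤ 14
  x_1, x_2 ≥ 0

Feasible with a bounded optimal solution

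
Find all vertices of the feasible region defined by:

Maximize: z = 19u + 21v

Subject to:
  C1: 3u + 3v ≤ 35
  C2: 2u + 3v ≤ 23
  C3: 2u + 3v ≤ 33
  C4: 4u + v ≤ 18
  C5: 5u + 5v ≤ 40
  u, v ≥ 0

(0, 0), (4.5, 0), (3.333, 4.667), (1, 7), (0, 7.667)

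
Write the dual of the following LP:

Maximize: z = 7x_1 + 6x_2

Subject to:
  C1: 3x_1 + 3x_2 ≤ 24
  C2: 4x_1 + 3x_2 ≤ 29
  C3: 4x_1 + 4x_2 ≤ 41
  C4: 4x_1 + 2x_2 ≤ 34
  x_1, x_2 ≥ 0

Primal max cᵀx s.t. Ax ≤ b, x ≥ 0  →  Dual min bᵀy s.t. Aᵀy ≥ c, y ≥ 0.

Minimize: z = 24y1 + 29y2 + 41y3 + 34y4

Subject to:
  3y1 + 4y2 + 4y3 + 4y4 ≥ 7
  3y1 + 3y2 + 4y3 + 2y4 ≥ 6
  y1, y2, y3, y4 ≥ 0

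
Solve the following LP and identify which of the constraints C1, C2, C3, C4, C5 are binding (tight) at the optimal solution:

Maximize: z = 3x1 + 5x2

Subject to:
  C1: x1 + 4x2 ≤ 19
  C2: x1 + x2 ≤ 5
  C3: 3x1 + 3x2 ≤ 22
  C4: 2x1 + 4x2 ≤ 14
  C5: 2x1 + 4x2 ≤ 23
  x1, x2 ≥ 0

At x1 = 3, x2 = 2, compute slack b - a·x for each constraint:
  C1: 19 − 11 = 8  (slack)
  C2: 5 − 5 = 0  (binding)
  C3: 22 − 15 = 7  (slack)
  C4: 14 − 14 = 0  (binding)
  C5: 23 − 14 = 9  (slack)

Optimal: x1 = 3, x2 = 2
Binding: C2, C4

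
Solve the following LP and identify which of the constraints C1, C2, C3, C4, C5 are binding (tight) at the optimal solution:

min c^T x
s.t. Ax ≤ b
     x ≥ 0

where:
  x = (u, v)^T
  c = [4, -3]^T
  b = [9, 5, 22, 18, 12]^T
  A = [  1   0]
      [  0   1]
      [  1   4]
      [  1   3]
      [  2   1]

At u = 0, v = 5, compute slack b - a·x for each constraint:
  C1: 9 − 0 = 9  (slack)
  C2: 5 − 5 = 0  (binding)
  C3: 22 − 20 = 2  (slack)
  C4: 18 − 15 = 3  (slack)
  C5: 12 − 5 = 7  (slack)

Optimal: u = 0, v = 5
Binding: C2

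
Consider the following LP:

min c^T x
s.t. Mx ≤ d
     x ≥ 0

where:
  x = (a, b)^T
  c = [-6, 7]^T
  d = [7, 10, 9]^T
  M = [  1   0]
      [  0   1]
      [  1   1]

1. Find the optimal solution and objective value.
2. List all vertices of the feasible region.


1. a = 7, b = 0, z = -42
2. (0, 0), (7, 0), (7, 2), (0, 9)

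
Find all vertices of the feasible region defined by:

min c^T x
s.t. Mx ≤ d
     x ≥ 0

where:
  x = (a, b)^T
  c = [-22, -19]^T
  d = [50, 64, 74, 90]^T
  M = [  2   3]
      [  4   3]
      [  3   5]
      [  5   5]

(0, 0), (16, 0), (10, 8), (8, 10), (0, 14.8)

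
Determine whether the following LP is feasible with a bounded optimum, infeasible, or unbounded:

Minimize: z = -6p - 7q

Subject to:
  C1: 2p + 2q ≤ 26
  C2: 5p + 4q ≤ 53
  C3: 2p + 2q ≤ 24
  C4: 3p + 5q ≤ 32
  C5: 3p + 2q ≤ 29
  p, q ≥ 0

Feasible with a bounded optimal solution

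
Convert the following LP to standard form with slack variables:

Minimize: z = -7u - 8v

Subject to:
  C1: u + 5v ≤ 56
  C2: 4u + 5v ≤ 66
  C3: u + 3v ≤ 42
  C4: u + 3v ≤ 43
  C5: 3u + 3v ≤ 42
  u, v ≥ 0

min z = -7u - 8v

s.t.
  u + 5v + s1 = 56
  4u + 5v + s2 = 66
  u + 3v + s3 = 42
  u + 3v + s4 = 43
  3u + 3v + s5 = 42
  u, v, s1, s2, s3, s4, s5 ≥ 0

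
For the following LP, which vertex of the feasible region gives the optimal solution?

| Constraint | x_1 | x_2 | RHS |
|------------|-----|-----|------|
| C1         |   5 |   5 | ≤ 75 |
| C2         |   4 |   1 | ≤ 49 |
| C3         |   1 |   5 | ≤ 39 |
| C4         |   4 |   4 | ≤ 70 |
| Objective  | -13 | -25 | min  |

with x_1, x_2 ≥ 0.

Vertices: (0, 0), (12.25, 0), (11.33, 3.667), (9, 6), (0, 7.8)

Evaluate the objective at each vertex of the feasible region:
  z(0, 0) = 0
  z(12.25, 0) = -159.2
  z(11.33, 3.667) = -239
  z(9, 6) = -267  ←
  z(0, 7.8) = -195
The minimum is at x_1 = 9, x_2 = 6.

(9, 6)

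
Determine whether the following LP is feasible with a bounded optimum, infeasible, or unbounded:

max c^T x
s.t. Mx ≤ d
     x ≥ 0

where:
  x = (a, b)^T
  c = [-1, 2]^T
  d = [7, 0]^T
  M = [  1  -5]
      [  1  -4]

Unbounded (objective can increase without bound)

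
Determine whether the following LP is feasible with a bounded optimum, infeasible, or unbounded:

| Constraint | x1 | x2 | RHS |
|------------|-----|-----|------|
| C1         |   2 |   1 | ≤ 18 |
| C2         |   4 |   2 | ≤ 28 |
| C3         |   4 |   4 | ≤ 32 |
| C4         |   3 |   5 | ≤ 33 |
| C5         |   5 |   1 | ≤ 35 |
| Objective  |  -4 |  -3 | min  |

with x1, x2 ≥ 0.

Feasible with a bounded optimal solution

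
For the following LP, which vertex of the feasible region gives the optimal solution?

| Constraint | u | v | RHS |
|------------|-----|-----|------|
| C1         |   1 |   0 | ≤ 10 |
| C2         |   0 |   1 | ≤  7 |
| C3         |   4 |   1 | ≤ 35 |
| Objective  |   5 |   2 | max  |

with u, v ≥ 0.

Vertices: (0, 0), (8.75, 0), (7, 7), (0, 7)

Evaluate the objective at each vertex of the feasible region:
  z(0, 0) = 0
  z(8.75, 0) = 43.75
  z(7, 7) = 49  ←
  z(0, 7) = 14
The maximum is at u = 7, v = 7.

(7, 7)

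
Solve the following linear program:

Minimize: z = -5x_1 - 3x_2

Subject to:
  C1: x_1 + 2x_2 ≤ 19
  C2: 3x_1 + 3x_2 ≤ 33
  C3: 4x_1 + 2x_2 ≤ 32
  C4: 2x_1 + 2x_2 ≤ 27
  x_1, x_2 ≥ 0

Evaluate the objective at each vertex of the feasible region:
  z(0, 0) = 0
  z(8, 0) = -40
  z(5, 6) = -43  ←
  z(3, 8) = -39
  z(0, 9.5) = -28.5
The minimum is at x_1 = 5, x_2 = 6.

x_1 = 5, x_2 = 6, z = -43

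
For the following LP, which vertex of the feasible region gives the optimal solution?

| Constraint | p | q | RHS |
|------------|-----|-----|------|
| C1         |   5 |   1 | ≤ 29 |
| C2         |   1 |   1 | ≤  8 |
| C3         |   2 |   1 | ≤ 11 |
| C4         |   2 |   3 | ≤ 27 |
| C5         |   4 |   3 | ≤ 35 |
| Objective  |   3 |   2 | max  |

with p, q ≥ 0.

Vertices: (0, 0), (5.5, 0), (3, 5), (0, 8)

Evaluate the objective at each vertex of the feasible region:
  z(0, 0) = 0
  z(5.5, 0) = 16.5
  z(3, 5) = 19  ←
  z(0, 8) = 16
The maximum is at p = 3, q = 5.

(3, 5)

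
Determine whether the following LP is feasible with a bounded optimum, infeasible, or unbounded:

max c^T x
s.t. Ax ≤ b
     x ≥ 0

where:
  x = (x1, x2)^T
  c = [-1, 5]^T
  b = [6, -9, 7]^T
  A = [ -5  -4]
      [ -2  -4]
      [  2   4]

Infeasible (no feasible solution exists)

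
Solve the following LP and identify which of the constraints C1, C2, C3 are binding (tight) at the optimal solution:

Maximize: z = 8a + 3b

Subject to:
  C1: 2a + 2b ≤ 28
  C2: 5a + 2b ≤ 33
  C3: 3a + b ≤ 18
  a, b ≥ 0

At a = 3, b = 9, compute slack b - a·x for each constraint:
  C1: 28 − 24 = 4  (slack)
  C2: 33 − 33 = 0  (binding)
  C3: 18 − 18 = 0  (binding)

Optimal: a = 3, b = 9
Binding: C2, C3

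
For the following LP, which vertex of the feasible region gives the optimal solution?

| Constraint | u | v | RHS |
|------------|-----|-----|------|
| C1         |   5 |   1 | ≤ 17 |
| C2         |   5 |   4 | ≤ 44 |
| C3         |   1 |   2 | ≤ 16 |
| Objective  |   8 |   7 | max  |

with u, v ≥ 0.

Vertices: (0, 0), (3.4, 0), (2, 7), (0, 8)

Evaluate the objective at each vertex of the feasible region:
  z(0, 0) = 0
  z(3.4, 0) = 27.2
  z(2, 7) = 65  ←
  z(0, 8) = 56
The maximum is at u = 2, v = 7.

(2, 7)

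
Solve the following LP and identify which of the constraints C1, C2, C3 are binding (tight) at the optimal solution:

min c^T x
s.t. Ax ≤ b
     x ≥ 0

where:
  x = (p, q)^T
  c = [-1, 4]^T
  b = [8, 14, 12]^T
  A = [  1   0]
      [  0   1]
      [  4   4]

At p = 3, q = 0, compute slack b - a·x for each constraint:
  C1: 8 − 3 = 5  (slack)
  C2: 14 − 0 = 14  (slack)
  C3: 12 − 12 = 0  (binding)

Optimal: p = 3, q = 0
Binding: C3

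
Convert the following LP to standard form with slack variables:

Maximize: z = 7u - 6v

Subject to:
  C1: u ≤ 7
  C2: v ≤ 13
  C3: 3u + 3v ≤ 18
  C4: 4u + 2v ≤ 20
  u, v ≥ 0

max z = 7u - 6v

s.t.
  u + s1 = 7
  v + s2 = 13
  3u + 3v + s3 = 18
  4u + 2v + s4 = 20
  u, v, s1, s2, s3, s4 ≥ 0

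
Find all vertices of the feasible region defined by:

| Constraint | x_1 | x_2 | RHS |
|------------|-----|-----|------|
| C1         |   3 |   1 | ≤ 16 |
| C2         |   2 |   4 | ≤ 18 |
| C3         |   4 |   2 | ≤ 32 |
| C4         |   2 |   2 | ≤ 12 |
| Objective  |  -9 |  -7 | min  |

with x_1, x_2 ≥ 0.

(0, 0), (5.333, 0), (5, 1), (3, 3), (0, 4.5)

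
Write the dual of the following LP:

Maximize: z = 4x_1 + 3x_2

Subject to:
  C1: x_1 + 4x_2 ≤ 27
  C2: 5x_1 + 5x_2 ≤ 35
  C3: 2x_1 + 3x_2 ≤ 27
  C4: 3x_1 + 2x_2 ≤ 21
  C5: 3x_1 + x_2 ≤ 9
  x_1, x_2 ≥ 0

Primal max cᵀx s.t. Ax ≤ b, x ≥ 0  →  Dual min bᵀy s.t. Aᵀy ≥ c, y ≥ 0.

Minimize: z = 27y1 + 35y2 + 27y3 + 21y4 + 9y5

Subject to:
  y1 + 5y2 + 2y3 + 3y4 + 3y5 ≥ 4
  4y1 + 5y2 + 3y3 + 2y4 + y5 ≥ 3
  y1, y2, y3, y4, y5 ≥ 0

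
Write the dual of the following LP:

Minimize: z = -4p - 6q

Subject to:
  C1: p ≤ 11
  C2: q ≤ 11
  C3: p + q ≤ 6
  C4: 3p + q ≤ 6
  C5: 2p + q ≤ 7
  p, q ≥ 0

Primal min cᵀx s.t. Ax ≤ b, x ≥ 0  →  Dual max −bᵀy s.t. Aᵀy ≥ −c, y ≥ 0.

Maximize: z = -11y1 - 11y2 - 6y3 - 6y4 - 7y5

Subject to:
  y1 + y3 + 3y4 + 2y5 ≥ 4
  y2 + y3 + y4 + y5 ≥ 6
  y1, y2, y3, y4, y5 ≥ 0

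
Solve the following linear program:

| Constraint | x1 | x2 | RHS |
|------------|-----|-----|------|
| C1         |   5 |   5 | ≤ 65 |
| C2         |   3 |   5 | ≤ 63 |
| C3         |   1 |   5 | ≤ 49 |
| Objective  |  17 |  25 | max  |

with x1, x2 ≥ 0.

Evaluate the objective at each vertex of the feasible region:
  z(0, 0) = 0
  z(13, 0) = 221
  z(4, 9) = 293  ←
  z(0, 9.8) = 245
The maximum is at x1 = 4, x2 = 9.

x1 = 4, x2 = 9, z = 293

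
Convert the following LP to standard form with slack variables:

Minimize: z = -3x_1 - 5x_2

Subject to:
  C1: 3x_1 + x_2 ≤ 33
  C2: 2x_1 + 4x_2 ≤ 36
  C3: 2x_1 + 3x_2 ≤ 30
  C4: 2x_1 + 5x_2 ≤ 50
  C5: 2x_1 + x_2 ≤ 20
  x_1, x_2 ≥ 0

min z = -3x_1 - 5x_2

s.t.
  3x_1 + x_2 + s1 = 33
  2x_1 + 4x_2 + s2 = 36
  2x_1 + 3x_2 + s3 = 30
  2x_1 + 5x_2 + s4 = 50
  2x_1 + x_2 + s5 = 20
  x_1, x_2, s1, s2, s3, s4, s5 ≥ 0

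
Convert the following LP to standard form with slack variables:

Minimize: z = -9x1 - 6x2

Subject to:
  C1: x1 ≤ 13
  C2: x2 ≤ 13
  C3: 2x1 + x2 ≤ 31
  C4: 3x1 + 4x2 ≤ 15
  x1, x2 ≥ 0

min z = -9x1 - 6x2

s.t.
  x1 + s1 = 13
  x2 + s2 = 13
  2x1 + x2 + s3 = 31
  3x1 + 4x2 + s4 = 15
  x1, x2, s1, s2, s3, s4 ≥ 0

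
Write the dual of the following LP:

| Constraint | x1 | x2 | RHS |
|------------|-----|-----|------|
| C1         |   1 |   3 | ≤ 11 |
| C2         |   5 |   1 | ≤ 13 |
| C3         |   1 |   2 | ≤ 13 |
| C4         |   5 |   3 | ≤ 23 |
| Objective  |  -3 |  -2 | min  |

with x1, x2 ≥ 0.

Primal min cᵀx s.t. Ax ≤ b, x ≥ 0  →  Dual max −bᵀy s.t. Aᵀy ≥ −c, y ≥ 0.

Maximize: z = -11y1 - 13y2 - 13y3 - 23y4

Subject to:
  y1 + 5y2 + y3 + 5y4 ≥ 3
  3y1 + y2 + 2y3 + 3y4 ≥ 2
  y1, y2, y3, y4 ≥ 0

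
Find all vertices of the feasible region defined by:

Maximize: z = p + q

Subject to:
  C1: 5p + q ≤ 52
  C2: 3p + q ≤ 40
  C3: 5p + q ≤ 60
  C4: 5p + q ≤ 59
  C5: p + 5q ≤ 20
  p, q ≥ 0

(0, 0), (10.4, 0), (10, 2), (0, 4)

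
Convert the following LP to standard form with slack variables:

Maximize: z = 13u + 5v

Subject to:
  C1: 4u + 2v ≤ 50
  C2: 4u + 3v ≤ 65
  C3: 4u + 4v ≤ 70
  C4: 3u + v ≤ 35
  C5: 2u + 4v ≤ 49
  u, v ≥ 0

max z = 13u + 5v

s.t.
  4u + 2v + s1 = 50
  4u + 3v + s2 = 65
  4u + 4v + s3 = 70
  3u + v + s4 = 35
  2u + 4v + s5 = 49
  u, v, s1, s2, s3, s4, s5 ≥ 0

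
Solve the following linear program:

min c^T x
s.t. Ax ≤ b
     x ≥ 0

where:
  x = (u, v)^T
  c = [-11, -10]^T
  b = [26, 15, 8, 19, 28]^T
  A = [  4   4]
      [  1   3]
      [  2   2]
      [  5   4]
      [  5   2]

Evaluate the objective at each vertex of the feasible region:
  z(0, 0) = 0
  z(3.8, 0) = -41.8
  z(3, 1) = -43  ←
  z(0, 4) = -40
The minimum is at u = 3, v = 1.

u = 3, v = 1, z = -43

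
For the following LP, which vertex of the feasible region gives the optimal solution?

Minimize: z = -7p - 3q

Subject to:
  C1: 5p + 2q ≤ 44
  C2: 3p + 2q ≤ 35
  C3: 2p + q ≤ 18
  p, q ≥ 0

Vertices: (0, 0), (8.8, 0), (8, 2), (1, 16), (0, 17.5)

Evaluate the objective at each vertex of the feasible region:
  z(0, 0) = 0
  z(8.8, 0) = -61.6
  z(8, 2) = -62  ←
  z(1, 16) = -55
  z(0, 17.5) = -52.5
The minimum is at p = 8, q = 2.

(8, 2)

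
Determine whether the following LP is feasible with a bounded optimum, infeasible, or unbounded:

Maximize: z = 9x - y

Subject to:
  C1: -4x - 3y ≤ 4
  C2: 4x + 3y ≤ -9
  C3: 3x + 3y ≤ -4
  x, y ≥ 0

Infeasible (no feasible solution exists)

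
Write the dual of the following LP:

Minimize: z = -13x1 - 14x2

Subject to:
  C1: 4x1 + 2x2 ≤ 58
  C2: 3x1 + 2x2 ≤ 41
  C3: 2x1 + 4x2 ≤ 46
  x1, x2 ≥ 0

Primal min cᵀx s.t. Ax ≤ b, x ≥ 0  →  Dual max −bᵀy s.t. Aᵀy ≥ −c, y ≥ 0.

Maximize: z = -58y1 - 41y2 - 46y3

Subject to:
  4y1 + 3y2 + 2y3 ≥ 13
  2y1 + 2y2 + 4y3 ≥ 14
  y1, y2, y3 ≥ 0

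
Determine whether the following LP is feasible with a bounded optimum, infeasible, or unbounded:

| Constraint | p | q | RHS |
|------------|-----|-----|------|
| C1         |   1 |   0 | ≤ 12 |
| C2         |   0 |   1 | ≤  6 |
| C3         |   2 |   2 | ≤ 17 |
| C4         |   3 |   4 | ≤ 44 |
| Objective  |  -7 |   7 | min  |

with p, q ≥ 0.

Feasible with a bounded optimal solution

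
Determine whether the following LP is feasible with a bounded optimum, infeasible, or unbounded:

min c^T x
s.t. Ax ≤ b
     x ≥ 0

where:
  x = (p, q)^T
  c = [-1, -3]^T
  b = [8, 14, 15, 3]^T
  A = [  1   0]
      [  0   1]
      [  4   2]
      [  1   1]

Feasible with a bounded optimal solution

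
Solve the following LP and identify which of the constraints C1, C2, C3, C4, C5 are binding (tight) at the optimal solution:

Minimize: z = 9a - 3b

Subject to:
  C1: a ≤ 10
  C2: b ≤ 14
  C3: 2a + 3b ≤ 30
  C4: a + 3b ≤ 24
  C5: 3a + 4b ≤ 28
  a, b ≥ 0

At a = 0, b = 7, compute slack b - a·x for each constraint:
  C1: 10 − 0 = 10  (slack)
  C2: 14 − 7 = 7  (slack)
  C3: 30 − 21 = 9  (slack)
  C4: 24 − 21 = 3  (slack)
  C5: 28 − 28 = 0  (binding)

Optimal: a = 0, b = 7
Binding: C5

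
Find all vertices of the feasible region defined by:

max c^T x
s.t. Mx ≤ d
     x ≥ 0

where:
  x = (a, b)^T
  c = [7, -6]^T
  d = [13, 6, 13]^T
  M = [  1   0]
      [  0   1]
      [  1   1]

(0, 0), (13, 0), (7, 6), (0, 6)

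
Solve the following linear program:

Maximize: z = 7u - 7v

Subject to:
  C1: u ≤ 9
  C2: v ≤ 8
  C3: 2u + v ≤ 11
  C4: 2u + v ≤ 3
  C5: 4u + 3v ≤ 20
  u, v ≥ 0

Evaluate the objective at each vertex of the feasible region:
  z(0, 0) = 0
  z(1.5, 0) = 10.5  ←
  z(0, 3) = -21
The maximum is at u = 1.5, v = 0.

u = 1.5, v = 0, z = 10.5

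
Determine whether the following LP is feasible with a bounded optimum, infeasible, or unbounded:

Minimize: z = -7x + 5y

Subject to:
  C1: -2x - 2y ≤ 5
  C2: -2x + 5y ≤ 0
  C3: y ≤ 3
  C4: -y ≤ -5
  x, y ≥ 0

Infeasible (no feasible solution exists)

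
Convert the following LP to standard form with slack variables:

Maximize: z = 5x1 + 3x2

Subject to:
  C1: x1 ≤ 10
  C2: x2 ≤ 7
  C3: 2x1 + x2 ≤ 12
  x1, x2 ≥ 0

max z = 5x1 + 3x2

s.t.
  x1 + s1 = 10
  x2 + s2 = 7
  2x1 + x2 + s3 = 12
  x1, x2, s1, s2, s3 ≥ 0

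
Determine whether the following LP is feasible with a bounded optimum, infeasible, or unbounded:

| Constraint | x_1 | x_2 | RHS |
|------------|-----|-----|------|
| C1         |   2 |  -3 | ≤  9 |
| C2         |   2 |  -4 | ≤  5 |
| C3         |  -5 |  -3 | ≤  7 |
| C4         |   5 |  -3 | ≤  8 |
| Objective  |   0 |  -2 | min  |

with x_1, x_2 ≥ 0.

Unbounded (objective can decrease without bound)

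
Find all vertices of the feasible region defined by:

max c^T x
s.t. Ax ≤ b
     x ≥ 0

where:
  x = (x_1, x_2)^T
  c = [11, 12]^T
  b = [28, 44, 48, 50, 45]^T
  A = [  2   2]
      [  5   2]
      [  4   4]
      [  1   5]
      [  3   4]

(0, 0), (8.8, 0), (6.667, 5.333), (3, 9), (2.273, 9.545), (0, 10)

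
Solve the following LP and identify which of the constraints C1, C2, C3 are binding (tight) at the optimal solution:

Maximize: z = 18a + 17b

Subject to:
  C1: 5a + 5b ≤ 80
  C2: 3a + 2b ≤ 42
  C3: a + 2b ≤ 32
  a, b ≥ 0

At a = 10, b = 6, compute slack b - a·x for each constraint:
  C1: 80 − 80 = 0  (binding)
  C2: 42 − 42 = 0  (binding)
  C3: 32 − 22 = 10  (slack)

Optimal: a = 10, b = 6
Binding: C1, C2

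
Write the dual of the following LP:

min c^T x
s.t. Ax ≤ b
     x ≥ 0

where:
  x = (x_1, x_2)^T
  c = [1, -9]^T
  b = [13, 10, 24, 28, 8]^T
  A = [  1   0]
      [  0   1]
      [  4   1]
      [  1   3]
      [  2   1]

Primal min cᵀx s.t. Ax ≤ b, x ≥ 0  →  Dual max −bᵀy s.t. Aᵀy ≥ −c, y ≥ 0.

Maximize: z = -13y1 - 10y2 - 24y3 - 28y4 - 8y5

Subject to:
  y1 + 4y3 + y4 + 2y5 ≥ -1
  y2 + y3 + 3y4 + y5 ≥ 9
  y1, y2, y3, y4, y5 ≥ 0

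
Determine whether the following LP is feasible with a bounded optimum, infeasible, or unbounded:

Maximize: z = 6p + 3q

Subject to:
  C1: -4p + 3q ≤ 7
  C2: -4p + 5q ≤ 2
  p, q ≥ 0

Unbounded (objective can increase without bound)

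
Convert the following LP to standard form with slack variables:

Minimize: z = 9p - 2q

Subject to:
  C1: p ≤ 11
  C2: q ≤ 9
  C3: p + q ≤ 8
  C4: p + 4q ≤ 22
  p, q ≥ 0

min z = 9p - 2q

s.t.
  p + s1 = 11
  q + s2 = 9
  p + q + s3 = 8
  p + 4q + s4 = 22
  p, q, s1, s2, s3, s4 ≥ 0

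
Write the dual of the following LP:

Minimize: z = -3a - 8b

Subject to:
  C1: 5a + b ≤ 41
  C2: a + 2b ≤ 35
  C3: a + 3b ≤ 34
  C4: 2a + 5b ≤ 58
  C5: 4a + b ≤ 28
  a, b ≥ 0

Primal min cᵀx s.t. Ax ≤ b, x ≥ 0  →  Dual max −bᵀy s.t. Aᵀy ≥ −c, y ≥ 0.

Maximize: z = -41y1 - 35y2 - 34y3 - 58y4 - 28y5

Subject to:
  5y1 + y2 + y3 + 2y4 + 4y5 ≥ 3
  y1 + 2y2 + 3y3 + 5y4 + y5 ≥ 8
  y1, y2, y3, y4, y5 ≥ 0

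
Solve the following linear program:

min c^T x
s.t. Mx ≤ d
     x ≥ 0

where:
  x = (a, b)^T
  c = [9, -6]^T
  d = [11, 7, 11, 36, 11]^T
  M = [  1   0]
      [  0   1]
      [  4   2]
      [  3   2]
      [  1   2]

Evaluate the objective at each vertex of the feasible region:
  z(0, 0) = 0
  z(2.75, 0) = 24.75
  z(0, 5.5) = -33  ←
The minimum is at a = 0, b = 5.5.

a = 0, b = 5.5, z = -33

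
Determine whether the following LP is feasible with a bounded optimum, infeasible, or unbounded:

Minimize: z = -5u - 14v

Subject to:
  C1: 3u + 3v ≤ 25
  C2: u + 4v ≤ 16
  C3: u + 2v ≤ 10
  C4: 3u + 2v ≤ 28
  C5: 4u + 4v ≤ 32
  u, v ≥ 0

Feasible with a bounded optimal solution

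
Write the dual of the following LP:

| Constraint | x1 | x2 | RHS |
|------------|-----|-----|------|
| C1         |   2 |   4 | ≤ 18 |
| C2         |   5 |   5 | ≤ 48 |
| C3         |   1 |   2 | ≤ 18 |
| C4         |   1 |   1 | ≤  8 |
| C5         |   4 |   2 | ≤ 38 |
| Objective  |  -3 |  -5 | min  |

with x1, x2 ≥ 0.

Primal min cᵀx s.t. Ax ≤ b, x ≥ 0  →  Dual max −bᵀy s.t. Aᵀy ≥ −c, y ≥ 0.

Maximize: z = -18y1 - 48y2 - 18y3 - 8y4 - 38y5

Subject to:
  2y1 + 5y2 + y3 + y4 + 4y5 ≥ 3
  4y1 + 5y2 + 2y3 + y4 + 2y5 ≥ 5
  y1, y2, y3, y4, y5 ≥ 0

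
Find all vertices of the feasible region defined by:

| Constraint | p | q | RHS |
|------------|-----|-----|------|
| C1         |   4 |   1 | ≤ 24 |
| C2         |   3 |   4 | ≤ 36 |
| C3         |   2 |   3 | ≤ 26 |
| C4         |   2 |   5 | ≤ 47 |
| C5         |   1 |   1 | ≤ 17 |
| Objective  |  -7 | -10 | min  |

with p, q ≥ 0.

(0, 0), (6, 0), (4.615, 5.538), (4, 6), (0, 8.667)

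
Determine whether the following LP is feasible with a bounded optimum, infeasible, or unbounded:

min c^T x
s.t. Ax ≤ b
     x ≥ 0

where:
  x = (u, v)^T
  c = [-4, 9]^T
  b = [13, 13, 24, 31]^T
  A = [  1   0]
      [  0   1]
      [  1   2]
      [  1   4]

Feasible with a bounded optimal solution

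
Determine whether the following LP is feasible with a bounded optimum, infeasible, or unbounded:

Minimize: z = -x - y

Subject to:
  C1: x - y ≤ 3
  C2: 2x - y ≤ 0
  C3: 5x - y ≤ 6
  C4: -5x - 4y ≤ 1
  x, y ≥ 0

Unbounded (objective can decrease without bound)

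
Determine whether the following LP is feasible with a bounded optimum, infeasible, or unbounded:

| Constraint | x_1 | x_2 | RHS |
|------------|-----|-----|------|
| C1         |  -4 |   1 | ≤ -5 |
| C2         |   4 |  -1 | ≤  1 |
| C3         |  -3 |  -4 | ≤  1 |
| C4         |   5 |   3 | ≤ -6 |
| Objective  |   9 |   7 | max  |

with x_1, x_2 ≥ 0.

Infeasible (no feasible solution exists)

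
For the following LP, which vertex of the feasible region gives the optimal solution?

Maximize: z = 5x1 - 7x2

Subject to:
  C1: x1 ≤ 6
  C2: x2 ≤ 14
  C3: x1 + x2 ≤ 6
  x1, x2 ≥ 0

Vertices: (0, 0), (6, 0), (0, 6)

Evaluate the objective at each vertex of the feasible region:
  z(0, 0) = 0
  z(6, 0) = 30  ←
  z(0, 6) = -42
The maximum is at x1 = 6, x2 = 0.

(6, 0)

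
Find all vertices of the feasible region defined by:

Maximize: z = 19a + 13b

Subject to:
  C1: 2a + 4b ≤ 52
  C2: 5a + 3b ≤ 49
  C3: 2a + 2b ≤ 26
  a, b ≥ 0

(0, 0), (9.8, 0), (5, 8), (0, 13)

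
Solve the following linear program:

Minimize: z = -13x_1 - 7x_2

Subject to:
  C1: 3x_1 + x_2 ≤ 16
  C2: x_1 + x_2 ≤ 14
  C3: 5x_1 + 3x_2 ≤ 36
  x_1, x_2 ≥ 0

Evaluate the objective at each vertex of the feasible region:
  z(0, 0) = 0
  z(5.333, 0) = -69.33
  z(3, 7) = -88  ←
  z(0, 12) = -84
The minimum is at x_1 = 3, x_2 = 7.

x_1 = 3, x_2 = 7, z = -88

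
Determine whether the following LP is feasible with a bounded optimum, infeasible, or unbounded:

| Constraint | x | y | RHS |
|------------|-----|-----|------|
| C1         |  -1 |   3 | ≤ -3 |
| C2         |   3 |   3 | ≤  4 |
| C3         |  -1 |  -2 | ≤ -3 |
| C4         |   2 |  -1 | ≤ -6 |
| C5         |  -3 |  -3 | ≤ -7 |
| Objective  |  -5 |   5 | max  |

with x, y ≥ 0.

Infeasible (no feasible solution exists)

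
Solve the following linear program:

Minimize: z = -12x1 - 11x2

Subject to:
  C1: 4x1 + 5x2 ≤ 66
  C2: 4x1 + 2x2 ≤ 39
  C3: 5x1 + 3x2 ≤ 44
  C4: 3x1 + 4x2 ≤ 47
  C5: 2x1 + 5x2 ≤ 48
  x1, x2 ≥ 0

Evaluate the objective at each vertex of the feasible region:
  z(0, 0) = 0
  z(8.8, 0) = -105.6
  z(4, 8) = -136  ←
  z(0, 9.6) = -105.6
The minimum is at x1 = 4, x2 = 8.

x1 = 4, x2 = 8, z = -136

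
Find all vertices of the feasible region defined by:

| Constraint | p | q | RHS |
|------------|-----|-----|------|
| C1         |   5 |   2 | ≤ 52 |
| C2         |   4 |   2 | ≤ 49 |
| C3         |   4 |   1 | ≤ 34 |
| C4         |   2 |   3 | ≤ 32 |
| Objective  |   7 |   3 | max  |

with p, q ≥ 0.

(0, 0), (8.5, 0), (7, 6), (0, 10.67)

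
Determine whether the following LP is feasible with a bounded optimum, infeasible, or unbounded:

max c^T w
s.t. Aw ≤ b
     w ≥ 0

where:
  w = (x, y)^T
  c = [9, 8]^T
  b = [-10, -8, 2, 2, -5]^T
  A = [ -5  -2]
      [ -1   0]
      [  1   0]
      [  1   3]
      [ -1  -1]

Infeasible (no feasible solution exists)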